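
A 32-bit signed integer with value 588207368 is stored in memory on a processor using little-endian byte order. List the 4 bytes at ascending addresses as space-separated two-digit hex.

588207368 in hexadecimal, padded to 32 bits, is 0x230F5508.
Split into bytes (most-significant first): 23 0F 55 08.
In little-endian order the low byte comes first in memory.
So at ascending addresses the bytes are 08 55 0F 23.

08 55 0F 23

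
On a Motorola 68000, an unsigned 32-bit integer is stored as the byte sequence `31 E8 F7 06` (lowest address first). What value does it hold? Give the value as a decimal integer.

837351174

Big-endian: lowest address holds the most-significant byte.
The bytes are already most-significant first: 0x31E8F706.
0x31E8F706 = 837351174.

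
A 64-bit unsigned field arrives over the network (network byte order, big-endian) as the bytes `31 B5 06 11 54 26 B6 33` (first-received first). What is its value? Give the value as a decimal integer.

3581775750139131443

Big-endian: lowest address holds the most-significant byte.
The bytes are already most-significant first: 0x31B506115426B633.
0x31B506115426B633 = 3581775750139131443.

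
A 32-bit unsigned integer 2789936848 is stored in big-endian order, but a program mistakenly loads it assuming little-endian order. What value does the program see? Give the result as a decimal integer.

2789936848 in 32-bit hexadecimal is 0xA64B0ED0.
Stored big-endian, the bytes at ascending addresses are A6 4B 0E D0.
Read back as little-endian, the first byte is least significant, giving 0xD00E4BA6.
0xD00E4BA6 = 3490597798.

3490597798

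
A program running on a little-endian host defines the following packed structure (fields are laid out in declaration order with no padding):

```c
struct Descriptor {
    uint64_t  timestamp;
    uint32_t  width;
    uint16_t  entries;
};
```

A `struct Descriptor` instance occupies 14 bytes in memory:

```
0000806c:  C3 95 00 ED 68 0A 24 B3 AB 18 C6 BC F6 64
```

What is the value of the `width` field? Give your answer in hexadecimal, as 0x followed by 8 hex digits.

0xBCC618AB

`width` follows `timestamp` (8 bytes), so it starts at byte offset 8 and occupies 4 bytes.
Bytes at offsets 8..11: AB 18 C6 BC.
Little-endian: lowest address holds the least-significant byte.
Reassemble most-significant byte first: BC C6 18 AB → 0xBCC618AB.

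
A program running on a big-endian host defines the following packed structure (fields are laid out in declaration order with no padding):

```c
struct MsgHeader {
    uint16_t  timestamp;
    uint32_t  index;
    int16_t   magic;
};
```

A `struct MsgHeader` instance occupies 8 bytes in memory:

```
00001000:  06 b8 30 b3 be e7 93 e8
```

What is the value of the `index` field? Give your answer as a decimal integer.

817086183

`index` follows `timestamp` (2 bytes), so it starts at byte offset 2 and occupies 4 bytes.
Bytes at offsets 2..5: 30 B3 BE E7.
Big-endian stores the most-significant byte at the lowest address.
The bytes are already most-significant first: 0x30B3BEE7.
0x30B3BEE7 = 817086183.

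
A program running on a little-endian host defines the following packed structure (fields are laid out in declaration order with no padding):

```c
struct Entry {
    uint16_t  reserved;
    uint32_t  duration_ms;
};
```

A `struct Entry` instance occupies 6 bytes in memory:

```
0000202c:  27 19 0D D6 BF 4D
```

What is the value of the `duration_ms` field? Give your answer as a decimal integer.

`duration_ms` follows `reserved` (2 bytes), so it starts at byte offset 2 and occupies 4 bytes.
Bytes at offsets 2..5: 0D D6 BF 4D.
Little-endian: lowest address holds the least-significant byte.
Reassemble most-significant byte first: 4D BF D6 0D → 0x4DBFD60D.
0x4DBFD60D = 1304417805.

1304417805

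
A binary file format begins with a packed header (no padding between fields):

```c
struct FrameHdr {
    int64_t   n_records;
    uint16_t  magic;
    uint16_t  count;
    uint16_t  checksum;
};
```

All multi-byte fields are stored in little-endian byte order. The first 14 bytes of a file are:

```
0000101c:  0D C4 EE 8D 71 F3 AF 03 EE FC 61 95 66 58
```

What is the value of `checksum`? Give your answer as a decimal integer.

`checksum` follows `n_records` (8 B), `magic` (2 B), `count` (2 B), so it starts at offset 8 + 2 + 2 = 12 and occupies 2 bytes.
Bytes at offsets 12..13: 66 58.
In little-endian order the low byte comes first in memory.
Reassemble most-significant byte first: 58 66 → 0x5866.
0x5866 = 22630.

22630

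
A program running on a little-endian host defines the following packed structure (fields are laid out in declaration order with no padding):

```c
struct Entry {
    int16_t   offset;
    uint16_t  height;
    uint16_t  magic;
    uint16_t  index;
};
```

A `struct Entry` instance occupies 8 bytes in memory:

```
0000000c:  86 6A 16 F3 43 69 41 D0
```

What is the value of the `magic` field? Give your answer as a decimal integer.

26947

`magic` follows `offset` (2 B), `height` (2 B), so it starts at offset 2 + 2 = 4 and occupies 2 bytes.
Bytes at offsets 4..5: 43 69.
In little-endian order the low byte comes first in memory.
Reassemble most-significant byte first: 69 43 → 0x6943.
0x6943 = 26947.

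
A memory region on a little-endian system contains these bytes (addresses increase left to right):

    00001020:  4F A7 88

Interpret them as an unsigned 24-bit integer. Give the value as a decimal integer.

Little-endian stores the least-significant byte at the lowest address.
Reassemble most-significant byte first: 88 A7 4F → 0x88A74F.
0x88A74F = 8955727.

8955727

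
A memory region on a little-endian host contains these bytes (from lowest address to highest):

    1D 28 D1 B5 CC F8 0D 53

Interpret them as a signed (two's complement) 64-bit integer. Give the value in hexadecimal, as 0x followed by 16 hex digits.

Little-endian stores the least-significant byte at the lowest address.
Reassemble most-significant byte first: 53 0D F8 CC B5 D1 28 1D → 0x530DF8CCB5D1281D.

0x530DF8CCB5D1281D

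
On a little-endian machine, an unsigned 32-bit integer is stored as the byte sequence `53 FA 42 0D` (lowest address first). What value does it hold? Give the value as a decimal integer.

In little-endian order the low byte comes first in memory.
Reassemble most-significant byte first: 0D 42 FA 53 → 0x0D42FA53.
0x0D42FA53 = 222493267.

222493267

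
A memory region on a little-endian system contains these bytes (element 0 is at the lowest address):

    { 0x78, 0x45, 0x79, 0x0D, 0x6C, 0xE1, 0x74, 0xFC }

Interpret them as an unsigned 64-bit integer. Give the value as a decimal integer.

18191412649055044984

Little-endian: lowest address holds the least-significant byte.
Reassemble most-significant byte first: FC 74 E1 6C 0D 79 45 78 → 0xFC74E16C0D794578.
0xFC74E16C0D794578 = 18191412649055044984.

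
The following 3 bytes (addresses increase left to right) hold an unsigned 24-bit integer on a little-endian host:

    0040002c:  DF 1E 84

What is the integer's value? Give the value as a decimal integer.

8658655

Little-endian: lowest address holds the least-significant byte.
Reassemble most-significant byte first: 84 1E DF → 0x841EDF.
0x841EDF = 8658655.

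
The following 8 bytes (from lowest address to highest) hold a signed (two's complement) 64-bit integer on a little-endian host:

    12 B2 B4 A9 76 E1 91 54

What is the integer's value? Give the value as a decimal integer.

6093899670578573842

Little-endian: lowest address holds the least-significant byte.
Reassemble most-significant byte first: 54 91 E1 76 A9 B4 B2 12 → 0x5491E176A9B4B212.
0x5491E176A9B4B212 = 6093899670578573842.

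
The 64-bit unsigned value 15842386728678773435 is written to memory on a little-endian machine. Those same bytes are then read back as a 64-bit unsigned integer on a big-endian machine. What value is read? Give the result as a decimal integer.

15842386728678773435 in 64-bit hexadecimal is 0xDBDB76CB0D42D2BB.
Stored little-endian, the bytes at ascending addresses are BB D2 42 0D CB 76 DB DB.
Read back as big-endian, the last byte is least significant, giving 0xBBD2420DCB76DBDB.
0xBBD2420DCB76DBDB = 13533952457217334235.

13533952457217334235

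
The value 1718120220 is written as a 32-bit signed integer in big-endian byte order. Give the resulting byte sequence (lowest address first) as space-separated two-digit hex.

1718120220 in hexadecimal, padded to 32 bits, is 0x66686F1C.
Split into bytes (most-significant first): 66 68 6F 1C.
Big-endian stores the most-significant byte at the lowest address.
So the memory order matches the most-significant-first order: 66 68 6F 1C.

66 68 6F 1C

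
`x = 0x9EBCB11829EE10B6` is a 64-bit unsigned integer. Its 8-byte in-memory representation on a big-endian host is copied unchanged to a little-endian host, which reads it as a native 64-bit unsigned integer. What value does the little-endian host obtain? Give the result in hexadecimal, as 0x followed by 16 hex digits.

0xB610EE2918B1BC9E

Stored big-endian, the bytes at ascending addresses are 9E BC B1 18 29 EE 10 B6.
Read back as little-endian, the first byte is least significant, giving 0xB610EE2918B1BC9E.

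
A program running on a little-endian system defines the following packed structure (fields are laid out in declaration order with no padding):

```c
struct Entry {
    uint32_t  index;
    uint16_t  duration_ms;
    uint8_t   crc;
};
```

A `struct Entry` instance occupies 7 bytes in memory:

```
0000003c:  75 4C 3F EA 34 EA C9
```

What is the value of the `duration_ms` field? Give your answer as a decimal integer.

59956

`duration_ms` follows `index` (4 bytes), so it starts at byte offset 4 and occupies 2 bytes.
Bytes at offsets 4..5: 34 EA.
Little-endian: lowest address holds the least-significant byte.
Reassemble most-significant byte first: EA 34 → 0xEA34.
0xEA34 = 59956.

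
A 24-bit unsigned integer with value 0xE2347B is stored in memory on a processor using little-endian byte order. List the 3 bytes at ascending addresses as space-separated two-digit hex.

7B 34 E2

Split into bytes (most-significant first): E2 34 7B.
Little-endian stores the least-significant byte at the lowest address.
So at ascending addresses the bytes are 7B 34 E2.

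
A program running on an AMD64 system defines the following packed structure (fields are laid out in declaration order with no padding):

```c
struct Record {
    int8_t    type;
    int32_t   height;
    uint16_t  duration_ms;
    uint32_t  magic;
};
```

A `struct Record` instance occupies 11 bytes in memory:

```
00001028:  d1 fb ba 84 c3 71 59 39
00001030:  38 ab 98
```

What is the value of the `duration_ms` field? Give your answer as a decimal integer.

`duration_ms` follows `type` (1 B), `height` (4 B), so it starts at offset 1 + 4 = 5 and occupies 2 bytes.
Bytes at offsets 5..6: 71 59.
Little-endian: lowest address holds the least-significant byte.
Reassemble most-significant byte first: 59 71 → 0x5971.
0x5971 = 22897.

22897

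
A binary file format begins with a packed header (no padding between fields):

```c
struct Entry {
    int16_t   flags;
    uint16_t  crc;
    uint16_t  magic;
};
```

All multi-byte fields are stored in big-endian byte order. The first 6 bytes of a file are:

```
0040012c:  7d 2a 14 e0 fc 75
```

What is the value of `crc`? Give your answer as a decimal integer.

`crc` follows `flags` (2 bytes), so it starts at byte offset 2 and occupies 2 bytes.
Bytes at offsets 2..3: 14 E0.
Big-endian stores the most-significant byte at the lowest address.
The bytes are already most-significant first: 0x14E0.
0x14E0 = 5344.

5344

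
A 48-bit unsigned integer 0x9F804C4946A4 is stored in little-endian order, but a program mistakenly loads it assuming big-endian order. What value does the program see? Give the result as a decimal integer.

180621784416415

Stored little-endian, the bytes at ascending addresses are A4 46 49 4C 80 9F.
Read back as big-endian, the last byte is least significant, giving 0xA446494C809F.
0xA446494C809F = 180621784416415.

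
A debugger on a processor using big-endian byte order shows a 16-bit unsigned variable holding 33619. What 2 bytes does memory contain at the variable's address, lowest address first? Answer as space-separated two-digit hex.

33619 in hexadecimal, padded to 16 bits, is 0x8353.
Split into bytes (most-significant first): 83 53.
In big-endian order the high byte comes first in memory.
So the memory order matches the most-significant-first order: 83 53.

83 53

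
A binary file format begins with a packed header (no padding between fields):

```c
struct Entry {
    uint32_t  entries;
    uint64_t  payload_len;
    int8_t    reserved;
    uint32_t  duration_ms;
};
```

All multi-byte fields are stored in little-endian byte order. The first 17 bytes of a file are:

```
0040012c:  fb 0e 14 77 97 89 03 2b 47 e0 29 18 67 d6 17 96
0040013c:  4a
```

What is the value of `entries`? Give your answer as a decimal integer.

1997803259

`entries` is the first field, at byte offset 0, occupying 4 bytes.
Bytes at offsets 0..3: FB 0E 14 77.
Little-endian: lowest address holds the least-significant byte.
Reassemble most-significant byte first: 77 14 0E FB → 0x77140EFB.
0x77140EFB = 1997803259.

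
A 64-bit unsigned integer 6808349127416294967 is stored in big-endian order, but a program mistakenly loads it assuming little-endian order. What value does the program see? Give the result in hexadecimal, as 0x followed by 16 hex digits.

6808349127416294967 in 64-bit hexadecimal is 0x5E7C1D758E7D2E37.
Stored big-endian, the bytes at ascending addresses are 5E 7C 1D 75 8E 7D 2E 37.
Read back as little-endian, the first byte is least significant, giving 0x372E7D8E751D7C5E.

0x372E7D8E751D7C5E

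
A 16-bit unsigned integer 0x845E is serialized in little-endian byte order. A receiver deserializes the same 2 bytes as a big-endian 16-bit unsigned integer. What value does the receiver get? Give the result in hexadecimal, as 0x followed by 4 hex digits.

Stored little-endian, the bytes at ascending addresses are 5E 84.
Read back as big-endian, the last byte is least significant, giving 0x5E84.

0x5E84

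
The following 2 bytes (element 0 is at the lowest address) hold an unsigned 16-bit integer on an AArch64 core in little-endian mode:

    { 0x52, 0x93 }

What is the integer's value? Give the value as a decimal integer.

37714

In little-endian order the low byte comes first in memory.
Reassemble most-significant byte first: 93 52 → 0x9352.
0x9352 = 37714.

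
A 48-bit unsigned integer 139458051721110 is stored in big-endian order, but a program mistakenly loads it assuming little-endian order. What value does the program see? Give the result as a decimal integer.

165234406577790

139458051721110 in 48-bit hexadecimal is 0x7ED61BA24796.
Stored big-endian, the bytes at ascending addresses are 7E D6 1B A2 47 96.
Read back as little-endian, the first byte is least significant, giving 0x9647A21BD67E.
0x9647A21BD67E = 165234406577790.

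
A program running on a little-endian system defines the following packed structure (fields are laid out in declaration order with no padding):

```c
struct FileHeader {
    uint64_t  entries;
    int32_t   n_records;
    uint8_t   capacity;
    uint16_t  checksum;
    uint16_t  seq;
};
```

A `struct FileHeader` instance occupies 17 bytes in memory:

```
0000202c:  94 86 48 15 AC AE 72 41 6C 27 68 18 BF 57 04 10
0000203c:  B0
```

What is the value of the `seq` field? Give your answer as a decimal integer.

45072

`seq` follows `entries` (8 B), `n_records` (4 B), `capacity` (1 B), `checksum` (2 B), so it starts at offset 8 + 4 + 1 + 2 = 15 and occupies 2 bytes.
Bytes at offsets 15..16: 10 B0.
Little-endian stores the least-significant byte at the lowest address.
Reassemble most-significant byte first: B0 10 → 0xB010.
0xB010 = 45072.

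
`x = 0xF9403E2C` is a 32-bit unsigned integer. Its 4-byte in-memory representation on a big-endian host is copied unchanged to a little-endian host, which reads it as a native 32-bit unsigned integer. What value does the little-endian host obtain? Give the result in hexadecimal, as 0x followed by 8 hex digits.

0x2C3E40F9

Stored big-endian, the bytes at ascending addresses are F9 40 3E 2C.
Read back as little-endian, the first byte is least significant, giving 0x2C3E40F9.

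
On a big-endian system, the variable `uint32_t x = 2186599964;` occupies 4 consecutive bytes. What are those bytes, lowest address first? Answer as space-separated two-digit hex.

2186599964 in hexadecimal, padded to 32 bits, is 0x8254DE1C.
Split into bytes (most-significant first): 82 54 DE 1C.
Big-endian stores the most-significant byte at the lowest address.
So the memory order matches the most-significant-first order: 82 54 DE 1C.

82 54 DE 1C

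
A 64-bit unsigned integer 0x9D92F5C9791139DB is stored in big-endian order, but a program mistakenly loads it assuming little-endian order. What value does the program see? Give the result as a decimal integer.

Stored big-endian, the bytes at ascending addresses are 9D 92 F5 C9 79 11 39 DB.
Read back as little-endian, the first byte is least significant, giving 0xDB391179C9F5929D.
0xDB391179C9F5929D = 15796676382755754653.

15796676382755754653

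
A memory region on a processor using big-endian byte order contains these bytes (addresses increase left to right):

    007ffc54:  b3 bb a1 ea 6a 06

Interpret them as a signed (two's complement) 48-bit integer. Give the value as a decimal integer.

-83856519960058

Big-endian stores the most-significant byte at the lowest address.
The bytes are already most-significant first: 0xB3BBA1EA6A06.
Top bit is set, so as a signed 48-bit value this is 0xB3BBA1EA6A06 − 2^48 = -83856519960058.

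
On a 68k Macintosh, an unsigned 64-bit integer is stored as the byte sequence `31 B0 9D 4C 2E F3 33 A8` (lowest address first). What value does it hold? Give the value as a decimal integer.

3580534654290310056

Big-endian: lowest address holds the most-significant byte.
The bytes are already most-significant first: 0x31B09D4C2EF333A8.
0x31B09D4C2EF333A8 = 3580534654290310056.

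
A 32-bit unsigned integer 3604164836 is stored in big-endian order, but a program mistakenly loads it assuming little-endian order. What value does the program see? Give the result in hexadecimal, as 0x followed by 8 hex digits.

3604164836 in 32-bit hexadecimal is 0xD6D330E4.
Stored big-endian, the bytes at ascending addresses are D6 D3 30 E4.
Read back as little-endian, the first byte is least significant, giving 0xE430D3D6.

0xE430D3D6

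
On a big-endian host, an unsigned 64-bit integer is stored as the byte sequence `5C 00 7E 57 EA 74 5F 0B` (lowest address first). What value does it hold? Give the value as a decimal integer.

6629437567550119691

Big-endian: lowest address holds the most-significant byte.
The bytes are already most-significant first: 0x5C007E57EA745F0B.
0x5C007E57EA745F0B = 6629437567550119691.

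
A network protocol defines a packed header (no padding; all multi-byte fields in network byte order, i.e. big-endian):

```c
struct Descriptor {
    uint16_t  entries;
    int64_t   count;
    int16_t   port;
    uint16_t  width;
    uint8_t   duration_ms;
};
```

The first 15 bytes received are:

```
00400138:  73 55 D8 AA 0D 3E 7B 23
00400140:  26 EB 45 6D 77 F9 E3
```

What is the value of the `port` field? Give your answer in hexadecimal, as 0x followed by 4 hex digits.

`port` follows `entries` (2 B), `count` (8 B), so it starts at offset 2 + 8 = 10 and occupies 2 bytes.
Bytes at offsets 10..11: 45 6D.
Big-endian: lowest address holds the most-significant byte.
The bytes are already most-significant first: 0x456D.

0x456D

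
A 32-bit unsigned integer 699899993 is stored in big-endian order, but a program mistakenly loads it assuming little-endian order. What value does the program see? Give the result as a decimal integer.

1503704873

699899993 in 32-bit hexadecimal is 0x29B7A059.
Stored big-endian, the bytes at ascending addresses are 29 B7 A0 59.
Read back as little-endian, the first byte is least significant, giving 0x59A0B729.
0x59A0B729 = 1503704873.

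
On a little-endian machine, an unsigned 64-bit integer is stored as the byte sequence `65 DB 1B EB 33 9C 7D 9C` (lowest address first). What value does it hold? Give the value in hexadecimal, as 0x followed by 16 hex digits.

0x9C7D9C33EB1BDB65

Little-endian stores the least-significant byte at the lowest address.
Reassemble most-significant byte first: 9C 7D 9C 33 EB 1B DB 65 → 0x9C7D9C33EB1BDB65.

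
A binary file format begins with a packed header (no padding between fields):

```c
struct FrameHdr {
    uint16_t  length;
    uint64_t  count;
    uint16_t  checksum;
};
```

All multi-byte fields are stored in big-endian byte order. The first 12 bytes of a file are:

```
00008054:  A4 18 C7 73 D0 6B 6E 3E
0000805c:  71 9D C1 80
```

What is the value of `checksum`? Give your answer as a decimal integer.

49536

`checksum` follows `length` (2 B), `count` (8 B), so it starts at offset 2 + 8 = 10 and occupies 2 bytes.
Bytes at offsets 10..11: C1 80.
In big-endian order the high byte comes first in memory.
The bytes are already most-significant first: 0xC180.
0xC180 = 49536.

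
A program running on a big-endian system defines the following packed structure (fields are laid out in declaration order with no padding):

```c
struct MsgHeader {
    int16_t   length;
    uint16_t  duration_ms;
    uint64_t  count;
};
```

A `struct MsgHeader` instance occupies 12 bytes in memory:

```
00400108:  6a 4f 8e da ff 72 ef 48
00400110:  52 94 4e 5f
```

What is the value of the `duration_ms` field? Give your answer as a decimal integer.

`duration_ms` follows `length` (2 bytes), so it starts at byte offset 2 and occupies 2 bytes.
Bytes at offsets 2..3: 8E DA.
In big-endian order the high byte comes first in memory.
The bytes are already most-significant first: 0x8EDA.
0x8EDA = 36570.

36570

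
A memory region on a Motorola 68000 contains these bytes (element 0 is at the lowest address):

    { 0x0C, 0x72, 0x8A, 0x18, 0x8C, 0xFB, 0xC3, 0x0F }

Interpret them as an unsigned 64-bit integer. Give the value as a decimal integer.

896931113849307919

Big-endian stores the most-significant byte at the lowest address.
The bytes are already most-significant first: 0x0C728A188CFBC30F.
0x0C728A188CFBC30F = 896931113849307919.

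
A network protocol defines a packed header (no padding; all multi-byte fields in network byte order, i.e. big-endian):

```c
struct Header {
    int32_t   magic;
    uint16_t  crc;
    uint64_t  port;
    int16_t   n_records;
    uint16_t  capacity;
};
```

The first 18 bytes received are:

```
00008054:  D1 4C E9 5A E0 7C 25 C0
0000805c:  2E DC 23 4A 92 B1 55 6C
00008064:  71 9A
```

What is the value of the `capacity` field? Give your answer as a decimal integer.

`capacity` follows `magic` (4 B), `crc` (2 B), `port` (8 B), `n_records` (2 B), so it starts at offset 4 + 2 + 8 + 2 = 16 and occupies 2 bytes.
Bytes at offsets 16..17: 71 9A.
Big-endian: lowest address holds the most-significant byte.
The bytes are already most-significant first: 0x719A.
0x719A = 29082.

29082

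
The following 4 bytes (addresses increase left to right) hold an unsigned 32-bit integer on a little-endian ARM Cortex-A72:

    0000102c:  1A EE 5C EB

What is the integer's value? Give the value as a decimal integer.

3948736026

In little-endian order the low byte comes first in memory.
Reassemble most-significant byte first: EB 5C EE 1A → 0xEB5CEE1A.
0xEB5CEE1A = 3948736026.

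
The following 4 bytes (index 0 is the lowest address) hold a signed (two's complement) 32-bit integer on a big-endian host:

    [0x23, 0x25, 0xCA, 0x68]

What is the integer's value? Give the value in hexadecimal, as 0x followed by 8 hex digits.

0x2325CA68

Big-endian: lowest address holds the most-significant byte.
The bytes are already most-significant first: 0x2325CA68.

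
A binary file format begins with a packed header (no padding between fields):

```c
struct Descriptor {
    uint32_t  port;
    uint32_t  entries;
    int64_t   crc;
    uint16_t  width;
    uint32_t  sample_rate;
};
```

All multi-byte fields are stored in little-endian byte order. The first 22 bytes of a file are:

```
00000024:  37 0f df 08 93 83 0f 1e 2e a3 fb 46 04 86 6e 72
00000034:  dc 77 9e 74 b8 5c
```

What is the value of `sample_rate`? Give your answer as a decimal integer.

`sample_rate` follows `port` (4 B), `entries` (4 B), `crc` (8 B), `width` (2 B), so it starts at offset 4 + 4 + 8 + 2 = 18 and occupies 4 bytes.
Bytes at offsets 18..21: 9E 74 B8 5C.
In little-endian order the low byte comes first in memory.
Reassemble most-significant byte first: 5C B8 74 9E → 0x5CB8749E.
0x5CB8749E = 1555592350.

1555592350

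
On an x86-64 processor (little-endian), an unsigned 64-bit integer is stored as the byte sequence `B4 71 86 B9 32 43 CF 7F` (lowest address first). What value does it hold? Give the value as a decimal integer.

9209653648135975348

Little-endian stores the least-significant byte at the lowest address.
Reassemble most-significant byte first: 7F CF 43 32 B9 86 71 B4 → 0x7FCF4332B98671B4.
0x7FCF4332B98671B4 = 9209653648135975348.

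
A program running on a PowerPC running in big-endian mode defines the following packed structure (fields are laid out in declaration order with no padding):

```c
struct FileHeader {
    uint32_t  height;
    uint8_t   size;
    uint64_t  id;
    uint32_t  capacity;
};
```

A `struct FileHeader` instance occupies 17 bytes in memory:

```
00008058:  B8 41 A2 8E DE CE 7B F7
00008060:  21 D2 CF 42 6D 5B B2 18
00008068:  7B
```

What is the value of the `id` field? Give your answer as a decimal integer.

`id` follows `height` (4 B), `size` (1 B), so it starts at offset 4 + 1 = 5 and occupies 8 bytes.
Bytes at offsets 5..12: CE 7B F7 21 D2 CF 42 6D.
Big-endian stores the most-significant byte at the lowest address.
The bytes are already most-significant first: 0xCE7BF721D2CF426D.
0xCE7BF721D2CF426D = 14878757518591345261.

14878757518591345261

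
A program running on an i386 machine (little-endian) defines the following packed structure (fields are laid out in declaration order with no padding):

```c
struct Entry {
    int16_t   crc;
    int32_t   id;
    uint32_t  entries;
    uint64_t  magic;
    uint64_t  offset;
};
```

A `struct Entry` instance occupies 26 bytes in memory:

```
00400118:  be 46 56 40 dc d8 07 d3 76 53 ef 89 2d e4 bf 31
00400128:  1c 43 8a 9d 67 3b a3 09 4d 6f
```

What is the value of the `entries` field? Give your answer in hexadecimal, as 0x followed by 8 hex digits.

`entries` follows `crc` (2 B), `id` (4 B), so it starts at offset 2 + 4 = 6 and occupies 4 bytes.
Bytes at offsets 6..9: 07 D3 76 53.
Little-endian stores the least-significant byte at the lowest address.
Reassemble most-significant byte first: 53 76 D3 07 → 0x5376D307.

0x5376D307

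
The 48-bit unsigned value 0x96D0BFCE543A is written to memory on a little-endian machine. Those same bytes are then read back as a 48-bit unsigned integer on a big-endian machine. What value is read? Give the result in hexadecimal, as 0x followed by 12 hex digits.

0x3A54CEBFD096

Stored little-endian, the bytes at ascending addresses are 3A 54 CE BF D0 96.
Read back as big-endian, the last byte is least significant, giving 0x3A54CEBFD096.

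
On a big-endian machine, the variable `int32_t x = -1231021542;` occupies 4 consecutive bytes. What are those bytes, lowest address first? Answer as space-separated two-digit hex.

B6 A0 1A 1A

Two's complement of -1231021542 in 32 bits: 1231021542 = 0x495FE5E6; invert → 0xB6A01A19; add 1 → 0xB6A01A1A.
Split into bytes (most-significant first): B6 A0 1A 1A.
Big-endian: lowest address holds the most-significant byte.
So the memory order matches the most-significant-first order: B6 A0 1A 1A.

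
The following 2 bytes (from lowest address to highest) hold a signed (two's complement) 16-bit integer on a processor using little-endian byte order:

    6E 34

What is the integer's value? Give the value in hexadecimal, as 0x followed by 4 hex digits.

0x346E

Little-endian stores the least-significant byte at the lowest address.
Reassemble most-significant byte first: 34 6E → 0x346E.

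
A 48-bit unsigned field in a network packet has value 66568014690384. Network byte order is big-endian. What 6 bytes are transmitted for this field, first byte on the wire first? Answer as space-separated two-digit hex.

66568014690384 in hexadecimal, padded to 48 bits, is 0x3C8B12DE7850.
Split into bytes (most-significant first): 3C 8B 12 DE 78 50.
In big-endian order the high byte comes first in memory.
So the memory order matches the most-significant-first order: 3C 8B 12 DE 78 50.

3C 8B 12 DE 78 50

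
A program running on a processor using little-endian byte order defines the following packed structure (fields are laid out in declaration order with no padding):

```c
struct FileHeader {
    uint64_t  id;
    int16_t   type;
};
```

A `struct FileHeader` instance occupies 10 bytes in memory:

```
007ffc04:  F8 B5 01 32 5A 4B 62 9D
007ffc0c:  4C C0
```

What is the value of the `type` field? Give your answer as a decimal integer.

`type` follows `id` (8 bytes), so it starts at byte offset 8 and occupies 2 bytes.
Bytes at offsets 8..9: 4C C0.
Little-endian: lowest address holds the least-significant byte.
Reassemble most-significant byte first: C0 4C → 0xC04C.
Top bit is set, so as a signed 16-bit value this is 0xC04C − 2^16 = -16308.

-16308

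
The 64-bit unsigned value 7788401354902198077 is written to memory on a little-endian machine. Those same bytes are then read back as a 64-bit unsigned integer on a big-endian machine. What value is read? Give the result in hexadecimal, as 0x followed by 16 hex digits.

7788401354902198077 in 64-bit hexadecimal is 0x6C15F5C47F1DD73D.
Stored little-endian, the bytes at ascending addresses are 3D D7 1D 7F C4 F5 15 6C.
Read back as big-endian, the last byte is least significant, giving 0x3DD71D7FC4F5156C.

0x3DD71D7FC4F5156C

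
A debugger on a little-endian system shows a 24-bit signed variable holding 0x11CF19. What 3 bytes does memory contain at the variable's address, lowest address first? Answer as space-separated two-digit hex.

Split into bytes (most-significant first): 11 CF 19.
Little-endian: lowest address holds the least-significant byte.
So at ascending addresses the bytes are 19 CF 11.

19 CF 11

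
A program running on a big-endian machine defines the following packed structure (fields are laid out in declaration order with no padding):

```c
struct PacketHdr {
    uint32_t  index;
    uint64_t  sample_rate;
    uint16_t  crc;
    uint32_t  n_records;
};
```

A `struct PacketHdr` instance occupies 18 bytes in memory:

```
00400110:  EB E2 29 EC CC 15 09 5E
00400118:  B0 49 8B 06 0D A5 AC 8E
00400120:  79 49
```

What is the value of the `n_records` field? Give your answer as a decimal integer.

2895018313

`n_records` follows `index` (4 B), `sample_rate` (8 B), `crc` (2 B), so it starts at offset 4 + 8 + 2 = 14 and occupies 4 bytes.
Bytes at offsets 14..17: AC 8E 79 49.
Big-endian: lowest address holds the most-significant byte.
The bytes are already most-significant first: 0xAC8E7949.
0xAC8E7949 = 2895018313.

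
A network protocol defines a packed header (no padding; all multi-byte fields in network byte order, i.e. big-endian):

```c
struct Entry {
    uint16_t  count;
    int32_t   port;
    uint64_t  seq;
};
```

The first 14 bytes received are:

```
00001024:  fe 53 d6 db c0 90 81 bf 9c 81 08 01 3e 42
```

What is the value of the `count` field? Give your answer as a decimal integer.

65107

`count` is the first field, at byte offset 0, occupying 2 bytes.
Bytes at offsets 0..1: FE 53.
In big-endian order the high byte comes first in memory.
The bytes are already most-significant first: 0xFE53.
0xFE53 = 65107.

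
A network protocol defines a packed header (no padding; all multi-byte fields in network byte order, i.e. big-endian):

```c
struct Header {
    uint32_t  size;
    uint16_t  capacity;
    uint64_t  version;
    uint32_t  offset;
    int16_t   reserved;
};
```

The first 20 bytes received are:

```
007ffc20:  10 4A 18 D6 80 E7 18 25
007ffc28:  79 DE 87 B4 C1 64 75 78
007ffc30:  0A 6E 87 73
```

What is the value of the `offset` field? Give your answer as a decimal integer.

1970801262

`offset` follows `size` (4 B), `capacity` (2 B), `version` (8 B), so it starts at offset 4 + 2 + 8 = 14 and occupies 4 bytes.
Bytes at offsets 14..17: 75 78 0A 6E.
Big-endian stores the most-significant byte at the lowest address.
The bytes are already most-significant first: 0x75780A6E.
0x75780A6E = 1970801262.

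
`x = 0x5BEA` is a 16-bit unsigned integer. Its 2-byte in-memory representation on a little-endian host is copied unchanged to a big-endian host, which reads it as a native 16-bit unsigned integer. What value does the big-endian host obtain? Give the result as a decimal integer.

Stored little-endian, the bytes at ascending addresses are EA 5B.
Read back as big-endian, the last byte is least significant, giving 0xEA5B.
0xEA5B = 59995.

59995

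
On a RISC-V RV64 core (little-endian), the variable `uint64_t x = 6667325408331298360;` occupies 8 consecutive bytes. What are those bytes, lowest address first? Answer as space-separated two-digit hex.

6667325408331298360 in hexadecimal, padded to 64 bits, is 0x5C8719224585F638.
Split into bytes (most-significant first): 5C 87 19 22 45 85 F6 38.
Little-endian: lowest address holds the least-significant byte.
So at ascending addresses the bytes are 38 F6 85 45 22 19 87 5C.

38 F6 85 45 22 19 87 5C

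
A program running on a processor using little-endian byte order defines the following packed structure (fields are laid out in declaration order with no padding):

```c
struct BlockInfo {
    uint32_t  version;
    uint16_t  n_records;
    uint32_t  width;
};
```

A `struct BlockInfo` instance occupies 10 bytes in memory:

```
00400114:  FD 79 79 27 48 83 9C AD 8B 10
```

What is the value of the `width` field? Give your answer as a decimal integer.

277589404

`width` follows `version` (4 B), `n_records` (2 B), so it starts at offset 4 + 2 = 6 and occupies 4 bytes.
Bytes at offsets 6..9: 9C AD 8B 10.
Little-endian stores the least-significant byte at the lowest address.
Reassemble most-significant byte first: 10 8B AD 9C → 0x108BAD9C.
0x108BAD9C = 277589404.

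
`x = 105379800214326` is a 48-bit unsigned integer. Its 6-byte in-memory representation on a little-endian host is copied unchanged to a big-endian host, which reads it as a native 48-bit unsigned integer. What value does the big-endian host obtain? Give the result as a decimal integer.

60385338447711

105379800214326 in 48-bit hexadecimal is 0x5FD7A58EEB36.
Stored little-endian, the bytes at ascending addresses are 36 EB 8E A5 D7 5F.
Read back as big-endian, the last byte is least significant, giving 0x36EB8EA5D75F.
0x36EB8EA5D75F = 60385338447711.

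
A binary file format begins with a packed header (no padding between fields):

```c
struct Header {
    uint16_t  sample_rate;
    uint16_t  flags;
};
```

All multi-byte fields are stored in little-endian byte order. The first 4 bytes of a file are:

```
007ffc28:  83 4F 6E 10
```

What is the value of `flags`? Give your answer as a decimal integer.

`flags` follows `sample_rate` (2 bytes), so it starts at byte offset 2 and occupies 2 bytes.
Bytes at offsets 2..3: 6E 10.
Little-endian: lowest address holds the least-significant byte.
Reassemble most-significant byte first: 10 6E → 0x106E.
0x106E = 4206.

4206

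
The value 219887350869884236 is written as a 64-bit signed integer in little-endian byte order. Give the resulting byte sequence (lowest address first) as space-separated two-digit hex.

4C 7D 33 6F 61 32 0D 03

219887350869884236 in hexadecimal, padded to 64 bits, is 0x030D32616F337D4C.
Split into bytes (most-significant first): 03 0D 32 61 6F 33 7D 4C.
In little-endian order the low byte comes first in memory.
So at ascending addresses the bytes are 4C 7D 33 6F 61 32 0D 03.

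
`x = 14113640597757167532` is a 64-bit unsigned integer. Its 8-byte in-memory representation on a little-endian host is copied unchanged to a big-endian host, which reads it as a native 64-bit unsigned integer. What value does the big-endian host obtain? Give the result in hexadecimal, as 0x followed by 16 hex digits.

14113640597757167532 in 64-bit hexadecimal is 0xC3DDB958ACD907AC.
Stored little-endian, the bytes at ascending addresses are AC 07 D9 AC 58 B9 DD C3.
Read back as big-endian, the last byte is least significant, giving 0xAC07D9AC58B9DDC3.

0xAC07D9AC58B9DDC3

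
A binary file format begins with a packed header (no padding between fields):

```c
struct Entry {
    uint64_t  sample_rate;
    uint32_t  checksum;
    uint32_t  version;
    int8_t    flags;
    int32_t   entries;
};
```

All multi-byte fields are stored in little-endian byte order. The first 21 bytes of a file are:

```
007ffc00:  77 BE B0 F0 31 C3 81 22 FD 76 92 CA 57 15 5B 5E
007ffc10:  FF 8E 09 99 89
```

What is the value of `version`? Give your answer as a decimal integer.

`version` follows `sample_rate` (8 B), `checksum` (4 B), so it starts at offset 8 + 4 = 12 and occupies 4 bytes.
Bytes at offsets 12..15: 57 15 5B 5E.
Little-endian stores the least-significant byte at the lowest address.
Reassemble most-significant byte first: 5E 5B 15 57 → 0x5E5B1557.
0x5E5B1557 = 1583027543.

1583027543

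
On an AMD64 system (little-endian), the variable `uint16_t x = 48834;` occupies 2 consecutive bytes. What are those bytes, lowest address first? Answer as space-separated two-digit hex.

C2 BE

48834 in hexadecimal, padded to 16 bits, is 0xBEC2.
Split into bytes (most-significant first): BE C2.
In little-endian order the low byte comes first in memory.
So at ascending addresses the bytes are C2 BE.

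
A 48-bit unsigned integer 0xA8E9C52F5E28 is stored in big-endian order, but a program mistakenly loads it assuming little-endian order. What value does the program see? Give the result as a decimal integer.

44384993536424

Stored big-endian, the bytes at ascending addresses are A8 E9 C5 2F 5E 28.
Read back as little-endian, the first byte is least significant, giving 0x285E2FC5E9A8.
0x285E2FC5E9A8 = 44384993536424.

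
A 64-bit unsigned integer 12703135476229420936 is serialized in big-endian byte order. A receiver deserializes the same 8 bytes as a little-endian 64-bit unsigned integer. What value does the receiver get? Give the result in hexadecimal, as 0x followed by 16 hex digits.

0x8837515A699A4AB0

12703135476229420936 in 64-bit hexadecimal is 0xB04A9A695A513788.
Stored big-endian, the bytes at ascending addresses are B0 4A 9A 69 5A 51 37 88.
Read back as little-endian, the first byte is least significant, giving 0x8837515A699A4AB0.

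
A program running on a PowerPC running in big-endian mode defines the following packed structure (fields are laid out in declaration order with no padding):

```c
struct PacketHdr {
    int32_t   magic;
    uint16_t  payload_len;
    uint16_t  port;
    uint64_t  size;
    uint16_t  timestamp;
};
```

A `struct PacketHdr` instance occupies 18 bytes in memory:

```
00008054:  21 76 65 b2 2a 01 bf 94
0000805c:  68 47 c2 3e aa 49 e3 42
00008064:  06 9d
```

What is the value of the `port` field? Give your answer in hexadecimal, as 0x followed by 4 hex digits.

0xBF94

`port` follows `magic` (4 B), `payload_len` (2 B), so it starts at offset 4 + 2 = 6 and occupies 2 bytes.
Bytes at offsets 6..7: BF 94.
In big-endian order the high byte comes first in memory.
The bytes are already most-significant first: 0xBF94.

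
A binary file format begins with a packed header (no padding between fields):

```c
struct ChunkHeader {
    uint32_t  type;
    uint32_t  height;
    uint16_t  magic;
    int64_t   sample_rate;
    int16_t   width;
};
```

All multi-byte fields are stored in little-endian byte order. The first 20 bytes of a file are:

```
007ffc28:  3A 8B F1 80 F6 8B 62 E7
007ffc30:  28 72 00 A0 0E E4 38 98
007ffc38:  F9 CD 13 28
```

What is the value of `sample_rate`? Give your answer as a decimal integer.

-3604682656621617152

`sample_rate` follows `type` (4 B), `height` (4 B), `magic` (2 B), so it starts at offset 4 + 4 + 2 = 10 and occupies 8 bytes.
Bytes at offsets 10..17: 00 A0 0E E4 38 98 F9 CD.
Little-endian: lowest address holds the least-significant byte.
Reassemble most-significant byte first: CD F9 98 38 E4 0E A0 00 → 0xCDF99838E40EA000.
Top bit is set, so as a signed 64-bit value this is 0xCDF99838E40EA000 − 2^64 = -3604682656621617152.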